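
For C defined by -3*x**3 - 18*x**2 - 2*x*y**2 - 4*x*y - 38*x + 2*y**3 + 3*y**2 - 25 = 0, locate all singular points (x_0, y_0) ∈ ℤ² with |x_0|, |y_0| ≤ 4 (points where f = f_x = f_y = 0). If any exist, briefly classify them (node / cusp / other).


Singular points: {(-2, -1)}; classification: cusp.

Compute partial derivatives:
  f_x = -9*x**2 - 36*x - 2*y**2 - 4*y - 38.
  f_y = -4*x*y - 4*x + 6*y**2 + 6*y.
Scan x_0 ∈ {−4, ..., 4}. For each x_0, f_y(x_0, y) is a polynomial in y; find its integer roots y ∈ {−4, ..., 4}, then test f_x and f at those candidates.
  x = -4: f_y(-4, y) = 6*y**2 + 22*y + 16; vanishes at y ∈ {-1}. (-4, -1): f_x = -36 ≠ 0.
  x = -3: f_y(-3, y) = 6*y**2 + 18*y + 12; vanishes at y ∈ {-2, -1}. (-3, -2): f_x = -11 ≠ 0; (-3, -1): f_x = -9 ≠ 0.
  x = -2: f_y(-2, y) = 6*y**2 + 14*y + 8; vanishes at y ∈ {-1}. (-2, -1): f_x = 0, f = 0 — SINGULAR.
  x = -1: f_y(-1, y) = 6*y**2 + 10*y + 4; vanishes at y ∈ {-1}. (-1, -1): f_x = -9 ≠ 0.
  x = 0: f_y(0, y) = 6*y**2 + 6*y; vanishes at y ∈ {-1, 0}. (0, -1): f_x = -36 ≠ 0; (0, 0): f_x = -38 ≠ 0.
  x = 1: f_y(1, y) = 6*y**2 + 2*y - 4; vanishes at y ∈ {-1}. (1, -1): f_x = -81 ≠ 0.
  x = 2: f_y(2, y) = 6*y**2 - 2*y - 8; vanishes at y ∈ {-1}. (2, -1): f_x = -144 ≠ 0.
  x = 3: f_y(3, y) = 6*y**2 - 6*y - 12; vanishes at y ∈ {-1, 2}. (3, -1): f_x = -225 ≠ 0; (3, 2): f_x = -243 ≠ 0.
  x = 4: f_y(4, y) = 6*y**2 - 10*y - 16; vanishes at y ∈ {-1}. (4, -1): f_x = -324 ≠ 0.
Only singular point on the grid: (-2, -1).
Classify: substitute x = -2 + u, y = -1 + v and expand: f = -3*u**3 - 2*u*v**2 + 2*v**3 + v**2.
No constant or linear terms (consistent with a singular point). Quadratic part: v**2. Cubic part: -3*u**3 - 2*u*v**2 + 2*v**3.
The quadratic part v**2 is a perfect square, so there is a single (double) tangent line v = 0, i.e. y = -1. Restricting the cubic part to that line (v = 0) leaves -3*u**3 ≠ 0, so f is not divisible by v and the branch is v² ≈ 3*u**3 to lowest order — this is a cusp.
Classification: cusp.


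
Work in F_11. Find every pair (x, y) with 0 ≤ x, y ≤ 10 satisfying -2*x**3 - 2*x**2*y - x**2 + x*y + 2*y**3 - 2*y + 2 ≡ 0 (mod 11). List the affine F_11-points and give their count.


Affine F_11-points: {(0, 5), (1, 3), (1, 9), (1, 10), (3, 7), (4, 6), (6, 3), (8, 6), (8, 7), (8, 9), (9, 6), (9, 7), (9, 9), (10, 1)}; count = 14.

For each of the 121 pairs (x, y) ∈ F_11², evaluate f(x, y) mod 11. Record the zeros.
  x = 0: [0↦2, 1↦2, 2↦3, 3↦6, 4↦1, 5↦0, 6↦4, 7↦3, 8↦9, 9↦1, 10↦2]  zeros at y ∈ {5}
  x = 1: [0↦10, 1↦9, 2↦9, 3↦0, 4↦5, 5↦3, 6↦6, 7↦4, 8↦9, 9↦0, 10↦0]  zeros at y ∈ {3, 9, 10}
  x = 2: [0↦4, 1↦9, 2↦4, 3↦1, 4↦1, 5↦5, 6↦3, 7↦7, 8↦7, 9↦4, 10↦10]  zeros at y ∈ ∅
  x = 3: [0↦5, 1↦1, 2↦9, 3↦8, 4↦10, 5↦5, 6↦5, 7↦0, 8↦2, 9↦1, 10↦9]  zeros at y ∈ {7}
  x = 4: [0↦1, 1↦6, 2↦1, 3↦9, 4↦9, 5↦2, 6↦0, 7↦4, 8↦4, 9↦1, 10↦7]  zeros at y ∈ {6}
  x = 5: [0↦2, 1↦1, 2↦1, 3↦3, 4↦8, 5↦6, 6↦9, 7↦7, 8↦1, 9↦3, 10↦3]  zeros at y ∈ ∅
  x = 6: [0↦7, 1↦7, 2↦8, 3↦0, 4↦6, 5↦5, 6↦9, 7↦8, 8↦3, 9↦6, 10↦7]  zeros at y ∈ {3}
  x = 7: [0↦4, 1↦1, 2↦10, 3↦10, 4↦2, 5↦9, 6↦10, 7↦6, 8↦9, 9↦9, 10↦7]  zeros at y ∈ ∅
  x = 8: [0↦3, 1↦4, 2↦6, 3↦10, 4↦6, 5↦6, 6↦0, 7↦0, 8↦7, 9↦0, 10↦2]  zeros at y ∈ {6, 7, 9}
  x = 9: [0↦3, 1↦4, 2↦6, 3↦10, 4↦6, 5↦6, 6↦0, 7↦0, 8↦7, 9↦0, 10↦2]  zeros at y ∈ {6, 7, 9}
  x = 10: [0↦3, 1↦0, 2↦9, 3↦9, 4↦1, 5↦8, 6↦9, 7↦5, 8↦8, 9↦8, 10↦6]  zeros at y ∈ {1}
Collecting zeros: affine points = {(0, 5), (1, 3), (1, 9), (1, 10), (3, 7), (4, 6), (6, 3), (8, 6), (8, 7), (8, 9), (9, 6), (9, 7), (9, 9), (10, 1)}.
Total count |C(F_11)_aff| = 14.


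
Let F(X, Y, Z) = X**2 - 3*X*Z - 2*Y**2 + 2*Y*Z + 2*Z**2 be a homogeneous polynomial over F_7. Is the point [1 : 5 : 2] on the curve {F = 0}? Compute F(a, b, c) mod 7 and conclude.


F(1,5,2) ≡ 1 (mod 7); P is NOT on the curve.

Evaluate F(1, 5, 2) term-by-term (mod 7).
  X**2 ↦ 1·1·1·1 = 1
  -3*X*Z ↦ -3·1·1·2 = -6
  -2*Y**2 ↦ -2·1·25·1 = -50
  2*Y*Z ↦ 2·1·5·2 = 20
  2*Z**2 ↦ 2·1·1·4 = 8
Sum: F(1, 5, 2) = (1) + (-6) + (-50) + (20) + (8) = -27.
Reducing mod 7: -27 ≡ 1 (mod 7).
Since F(a, b, c) ≡ 1 ≠ 0 (mod 7), P does NOT lie on the curve.


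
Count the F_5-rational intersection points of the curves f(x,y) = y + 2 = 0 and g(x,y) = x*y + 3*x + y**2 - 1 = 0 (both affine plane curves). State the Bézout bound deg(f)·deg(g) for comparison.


Common zeros: {(2, 3)}; count = 1; Bézout bound = 2.

deg(f) = 1, deg(g) = 2, so Bézout bound = 2.
Scan x ∈ F_5. For each x, list the y ∈ F_5 with f(x, y) ≡ 0 and those with g(x, y) ≡ 0 (mod 5); the common zeros in that column are the intersection.
  x = 0: f ≡ 0 at y ∈ {3}; g ≡ 0 at y ∈ {1, 4}; common: ∅.
  x = 1: f ≡ 0 at y ∈ {3}; g ≡ 0 at y ∈ ∅; common: ∅.
  x = 2: f ≡ 0 at y ∈ {3}; g ≡ 0 at y ∈ {0, 3}; common: {3}.
  x = 3: f ≡ 0 at y ∈ {3}; g ≡ 0 at y ∈ ∅; common: ∅.
  x = 4: f ≡ 0 at y ∈ {3}; g ≡ 0 at y ∈ ∅; common: ∅.
Collecting: common zeros = {(2, 3)}, so the count is 1.
Comparison with the Bézout bound: 1 ≤ 2 = deg(f)·deg(g), as expected for curves with no common component (the affine F_5-count falls short of the bound because intersections may lie at infinity, over extension fields, or carry multiplicity).


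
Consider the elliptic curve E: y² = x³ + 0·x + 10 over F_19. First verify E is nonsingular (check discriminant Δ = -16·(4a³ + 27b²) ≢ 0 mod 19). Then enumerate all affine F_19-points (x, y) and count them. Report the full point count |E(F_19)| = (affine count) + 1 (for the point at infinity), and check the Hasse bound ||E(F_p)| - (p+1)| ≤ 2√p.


Affine points = {(1, 7), (1, 12), (4, 6), (4, 13), (6, 6), (6, 13), (7, 7), (7, 12), (8, 3), (8, 16), (9, 6), (9, 13), (11, 7), (11, 12), (12, 3), (12, 16), (18, 3), (18, 16)}; affine count = 18; |E(F_19)| = 19.

Discriminant check: Δ ∝ 4a³ + 27b² = 4·0³ + 27·10² = 4·0 + 27·100 ≡ 2 (mod 19). Nonzero ⇒ E is nonsingular.
For each x ∈ F_19, compute rhs = x³ + 0·x + 10 mod 19, then count y ∈ F_19 with y² ≡ rhs.
  x = 0: rhs = 10, matching y values: none (0 points).
  x = 1: rhs = 11, matching y values: 7, 12 (2 points).
  x = 2: rhs = 18, matching y values: none (0 points).
  x = 3: rhs = 18, matching y values: none (0 points).
  x = 4: rhs = 17, matching y values: 6, 13 (2 points).
  x = 5: rhs = 2, matching y values: none (0 points).
  x = 6: rhs = 17, matching y values: 6, 13 (2 points).
  x = 7: rhs = 11, matching y values: 7, 12 (2 points).
  x = 8: rhs = 9, matching y values: 3, 16 (2 points).
  x = 9: rhs = 17, matching y values: 6, 13 (2 points).
  x = 10: rhs = 3, matching y values: none (0 points).
  x = 11: rhs = 11, matching y values: 7, 12 (2 points).
  x = 12: rhs = 9, matching y values: 3, 16 (2 points).
  x = 13: rhs = 3, matching y values: none (0 points).
  x = 14: rhs = 18, matching y values: none (0 points).
  x = 15: rhs = 3, matching y values: none (0 points).
  x = 16: rhs = 2, matching y values: none (0 points).
  x = 17: rhs = 2, matching y values: none (0 points).
  x = 18: rhs = 9, matching y values: 3, 16 (2 points).
Total affine count: 18.
Full point count |E(F_19)| = 18 + 1 = 19.
Hasse bound: |19 − (19+1)| = |-1| = 1 ≤ 2√19 ≈ 8.7178 ✓.


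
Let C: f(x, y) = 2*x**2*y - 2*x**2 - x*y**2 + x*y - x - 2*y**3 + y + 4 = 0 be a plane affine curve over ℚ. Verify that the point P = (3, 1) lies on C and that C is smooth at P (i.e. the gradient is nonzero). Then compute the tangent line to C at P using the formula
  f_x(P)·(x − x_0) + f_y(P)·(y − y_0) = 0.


Tangent line at P: -x + 10*y - 7 = 0.

Step 1: f(3, 1) = 0, so P lies on C.
Step 2: partial derivatives
  f_x(x, y) = 4*x*y - 4*x - y**2 + y - 1, f_y(x, y) = 2*x**2 - 2*x*y + x - 6*y**2 + 1.
  f_x(P) = -1, f_y(P) = 10 (gradient nonzero, so P is smooth).
Step 3: tangent line at P: -1·(x − 3) + 10·(y − 1) = 0.
Expanding: -x + 10*y - 7 = 0.


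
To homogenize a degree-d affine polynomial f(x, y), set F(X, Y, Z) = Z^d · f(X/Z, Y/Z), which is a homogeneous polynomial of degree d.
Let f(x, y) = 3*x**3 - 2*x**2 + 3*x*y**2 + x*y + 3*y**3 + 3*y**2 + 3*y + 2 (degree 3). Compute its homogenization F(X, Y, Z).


F(X, Y, Z) = 3*X**3 - 2*X**2*Z + 3*X*Y**2 + X*Y*Z + 3*Y**3 + 3*Y**2*Z + 3*Y*Z**2 + 2*Z**3

deg(f) = 3.
Substitute x = X/Z, y = Y/Z into f, then multiply by Z^3.
  monomial 3·x^3·y^0 ↦ 3·X^3·Y^0·Z^0.
  monomial -2·x^2·y^0 ↦ -2·X^2·Y^0·Z^1.
  monomial 3·x^1·y^2 ↦ 3·X^1·Y^2·Z^0.
  monomial 1·x^1·y^1 ↦ 1·X^1·Y^1·Z^1.
  monomial 3·x^0·y^3 ↦ 3·X^0·Y^3·Z^0.
  monomial 3·x^0·y^2 ↦ 3·X^0·Y^2·Z^1.
  monomial 3·x^0·y^1 ↦ 3·X^0·Y^1·Z^2.
  monomial 2·x^0·y^0 ↦ 2·X^0·Y^0·Z^3.
Collecting: F(X, Y, Z) = 3*X**3 - 2*X**2*Z + 3*X*Y**2 + X*Y*Z + 3*Y**3 + 3*Y**2*Z + 3*Y*Z**2 + 2*Z**3.


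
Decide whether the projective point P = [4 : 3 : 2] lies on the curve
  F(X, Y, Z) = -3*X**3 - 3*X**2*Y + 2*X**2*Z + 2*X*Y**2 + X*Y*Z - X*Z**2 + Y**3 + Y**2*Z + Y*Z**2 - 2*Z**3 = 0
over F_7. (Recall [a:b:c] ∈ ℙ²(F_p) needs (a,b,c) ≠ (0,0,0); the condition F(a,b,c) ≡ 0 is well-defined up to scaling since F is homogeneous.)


F(4,3,2) ≡ 3 (mod 7); P is NOT on the curve.

Evaluate F(4, 3, 2) term-by-term (mod 7).
  -3*X**3 ↦ -3·64·1·1 = -192
  -3*X**2*Y ↦ -3·16·3·1 = -144
  2*X**2*Z ↦ 2·16·1·2 = 64
  2*X*Y**2 ↦ 2·4·9·1 = 72
  X*Y*Z ↦ 1·4·3·2 = 24
  -X*Z**2 ↦ -1·4·1·4 = -16
  Y**3 ↦ 1·1·27·1 = 27
  Y**2*Z ↦ 1·1·9·2 = 18
  Y*Z**2 ↦ 1·1·3·4 = 12
  -2*Z**3 ↦ -2·1·1·8 = -16
Sum: F(4, 3, 2) = (-192) + (-144) + (64) + (72) + (24) + (-16) + (27) + (18) + (12) + (-16) = -151.
Reducing mod 7: -151 ≡ 3 (mod 7).
Since F(a, b, c) ≡ 3 ≠ 0 (mod 7), P does NOT lie on the curve.


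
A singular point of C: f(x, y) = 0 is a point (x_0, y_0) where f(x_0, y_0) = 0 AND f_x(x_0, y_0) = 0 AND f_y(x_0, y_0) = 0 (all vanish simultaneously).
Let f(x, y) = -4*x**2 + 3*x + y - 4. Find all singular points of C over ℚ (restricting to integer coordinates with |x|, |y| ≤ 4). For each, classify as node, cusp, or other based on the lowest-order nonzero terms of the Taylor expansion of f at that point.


No singular points in the scanned grid; C is smooth there.

Compute partial derivatives:
  f_x = 3 - 8*x.
  f_y = 1.
f_y = 1 is a nonzero constant, so f_y never vanishes: no point (x, y) can satisfy f = f_x = f_y = 0. In particular no (x, y) ∈ {−4, ..., 4}² is singular; the curve is smooth.


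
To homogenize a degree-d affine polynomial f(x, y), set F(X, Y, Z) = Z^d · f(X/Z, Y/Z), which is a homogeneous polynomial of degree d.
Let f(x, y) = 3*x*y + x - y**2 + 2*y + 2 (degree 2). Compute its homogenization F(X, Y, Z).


F(X, Y, Z) = 3*X*Y + X*Z - Y**2 + 2*Y*Z + 2*Z**2

deg(f) = 2.
Substitute x = X/Z, y = Y/Z into f, then multiply by Z^2.
  monomial 3·x^1·y^1 ↦ 3·X^1·Y^1·Z^0.
  monomial 1·x^1·y^0 ↦ 1·X^1·Y^0·Z^1.
  monomial -1·x^0·y^2 ↦ -1·X^0·Y^2·Z^0.
  monomial 2·x^0·y^1 ↦ 2·X^0·Y^1·Z^1.
  monomial 2·x^0·y^0 ↦ 2·X^0·Y^0·Z^2.
Collecting: F(X, Y, Z) = 3*X*Y + X*Z - Y**2 + 2*Y*Z + 2*Z**2.


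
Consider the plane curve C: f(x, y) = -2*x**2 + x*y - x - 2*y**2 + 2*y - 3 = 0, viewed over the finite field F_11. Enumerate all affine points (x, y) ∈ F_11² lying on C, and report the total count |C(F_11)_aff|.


Affine F_11-points: {(1, 8), (1, 10), (2, 1), (3, 2), (3, 6), (5, 3), (5, 6), (7, 3), (7, 7), (8, 8), (9, 1), (9, 10)}; count = 12.

For each of the 121 pairs (x, y) ∈ F_11², evaluate f(x, y) mod 11. Record the zeros.
  x = 0: [0↦8, 1↦8, 2↦4, 3↦7, 4↦6, 5↦1, 6↦3, 7↦1, 8↦6, 9↦7, 10↦4]  zeros at y ∈ ∅
  x = 1: [0↦5, 1↦6, 2↦3, 3↦7, 4↦7, 5↦3, 6↦6, 7↦5, 8↦0, 9↦2, 10↦0]  zeros at y ∈ {8, 10}
  x = 2: [0↦9, 1↦0, 2↦9, 3↦3, 4↦4, 5↦1, 6↦5, 7↦5, 8↦1, 9↦4, 10↦3]  zeros at y ∈ {1}
  x = 3: [0↦9, 1↦1, 2↦0, 3↦6, 4↦8, 5↦6, 6↦0, 7↦1, 8↦9, 9↦2, 10↦2]  zeros at y ∈ {2, 6}
  x = 4: [0↦5, 1↦9, 2↦9, 3↦5, 4↦8, 5↦7, 6↦2, 7↦4, 8↦2, 9↦7, 10↦8]  zeros at y ∈ ∅
  x = 5: [0↦8, 1↦2, 2↦3, 3↦0, 4↦4, 5↦4, 6↦0, 7↦3, 8↦2, 9↦8, 10↦10]  zeros at y ∈ {3, 6}
  x = 6: [0↦7, 1↦2, 2↦4, 3↦2, 4↦7, 5↦8, 6↦5, 7↦9, 8↦9, 9↦5, 10↦8]  zeros at y ∈ ∅
  x = 7: [0↦2, 1↦9, 2↦1, 3↦0, 4↦6, 5↦8, 6↦6, 7↦0, 8↦1, 9↦9, 10↦2]  zeros at y ∈ {3, 7}
  x = 8: [0↦4, 1↦1, 2↦5, 3↦5, 4↦1, 5↦4, 6↦3, 7↦9, 8↦0, 9↦9, 10↦3]  zeros at y ∈ {8}
  x = 9: [0↦2, 1↦0, 2↦5, 3↦6, 4↦3, 5↦7, 6↦7, 7↦3, 8↦6, 9↦5, 10↦0]  zeros at y ∈ {1, 10}
  x = 10: [0↦7, 1↦6, 2↦1, 3↦3, 4↦1, 5↦6, 6↦7, 7↦4, 8↦8, 9↦8, 10↦4]  zeros at y ∈ ∅
Collecting zeros: affine points = {(1, 8), (1, 10), (2, 1), (3, 2), (3, 6), (5, 3), (5, 6), (7, 3), (7, 7), (8, 8), (9, 1), (9, 10)}.
Total count |C(F_11)_aff| = 12.


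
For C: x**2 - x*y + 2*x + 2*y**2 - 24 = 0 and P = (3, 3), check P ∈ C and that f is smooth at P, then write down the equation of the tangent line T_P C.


Tangent line at P: 5*x + 9*y - 42 = 0.

Step 1: f(3, 3) = 0, so P lies on C.
Step 2: partial derivatives
  f_x(x, y) = 2*x - y + 2, f_y(x, y) = -x + 4*y.
  f_x(P) = 5, f_y(P) = 9 (gradient nonzero, so P is smooth).
Step 3: tangent line at P: 5·(x − 3) + 9·(y − 3) = 0.
Expanding: 5*x + 9*y - 42 = 0.


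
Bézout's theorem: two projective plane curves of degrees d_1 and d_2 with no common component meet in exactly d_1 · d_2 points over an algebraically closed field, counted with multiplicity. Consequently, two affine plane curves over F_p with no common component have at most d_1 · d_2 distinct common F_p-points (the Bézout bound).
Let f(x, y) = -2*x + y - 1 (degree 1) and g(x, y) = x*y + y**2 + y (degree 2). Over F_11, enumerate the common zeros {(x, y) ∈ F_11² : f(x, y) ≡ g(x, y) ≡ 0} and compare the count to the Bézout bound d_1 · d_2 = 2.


Common zeros: {(3, 7), (5, 0)}; count = 2; Bézout bound = 2.

deg(f) = 1, deg(g) = 2, so Bézout bound = 2.
Scan x ∈ F_11. For each x, list the y ∈ F_11 with f(x, y) ≡ 0 and those with g(x, y) ≡ 0 (mod 11); the common zeros in that column are the intersection.
  x = 0: f ≡ 0 at y ∈ {1}; g ≡ 0 at y ∈ {0, 10}; common: ∅.
  x = 1: f ≡ 0 at y ∈ {3}; g ≡ 0 at y ∈ {0, 9}; common: ∅.
  x = 2: f ≡ 0 at y ∈ {5}; g ≡ 0 at y ∈ {0, 8}; common: ∅.
  x = 3: f ≡ 0 at y ∈ {7}; g ≡ 0 at y ∈ {0, 7}; common: {7}.
  x = 4: f ≡ 0 at y ∈ {9}; g ≡ 0 at y ∈ {0, 6}; common: ∅.
  x = 5: f ≡ 0 at y ∈ {0}; g ≡ 0 at y ∈ {0, 5}; common: {0}.
  x = 6: f ≡ 0 at y ∈ {2}; g ≡ 0 at y ∈ {0, 4}; common: ∅.
  x = 7: f ≡ 0 at y ∈ {4}; g ≡ 0 at y ∈ {0, 3}; common: ∅.
  x = 8: f ≡ 0 at y ∈ {6}; g ≡ 0 at y ∈ {0, 2}; common: ∅.
  x = 9: f ≡ 0 at y ∈ {8}; g ≡ 0 at y ∈ {0, 1}; common: ∅.
  x = 10: f ≡ 0 at y ∈ {10}; g ≡ 0 at y ∈ {0}; common: ∅.
Collecting: common zeros = {(3, 7), (5, 0)}, so the count is 2.
Comparison with the Bézout bound: 2 ≤ 2 = deg(f)·deg(g), as expected for curves with no common component (the bound is attained).


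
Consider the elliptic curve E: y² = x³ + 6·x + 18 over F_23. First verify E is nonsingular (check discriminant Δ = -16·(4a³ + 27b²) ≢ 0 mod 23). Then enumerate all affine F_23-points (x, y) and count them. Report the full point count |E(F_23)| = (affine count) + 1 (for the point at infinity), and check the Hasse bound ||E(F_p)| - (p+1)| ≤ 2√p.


Affine points = {(0, 8), (0, 15), (1, 5), (1, 18), (5, 9), (5, 14), (7, 9), (7, 14), (8, 7), (8, 16), (11, 9), (11, 14), (12, 1), (12, 22), (13, 4), (13, 19), (16, 1), (16, 22), (18, 1), (18, 22)}; affine count = 20; |E(F_23)| = 21.

Discriminant check: Δ ∝ 4a³ + 27b² = 4·6³ + 27·18² = 4·216 + 27·324 ≡ 21 (mod 23). Nonzero ⇒ E is nonsingular.
For each x ∈ F_23, compute rhs = x³ + 6·x + 18 mod 23, then count y ∈ F_23 with y² ≡ rhs.
  x = 0: rhs = 18, matching y values: 8, 15 (2 points).
  x = 1: rhs = 2, matching y values: 5, 18 (2 points).
  x = 2: rhs = 15, matching y values: none (0 points).
  x = 3: rhs = 17, matching y values: none (0 points).
  x = 4: rhs = 14, matching y values: none (0 points).
  x = 5: rhs = 12, matching y values: 9, 14 (2 points).
  x = 6: rhs = 17, matching y values: none (0 points).
  x = 7: rhs = 12, matching y values: 9, 14 (2 points).
  x = 8: rhs = 3, matching y values: 7, 16 (2 points).
  x = 9: rhs = 19, matching y values: none (0 points).
  x = 10: rhs = 20, matching y values: none (0 points).
  x = 11: rhs = 12, matching y values: 9, 14 (2 points).
  x = 12: rhs = 1, matching y values: 1, 22 (2 points).
  x = 13: rhs = 16, matching y values: 4, 19 (2 points).
  x = 14: rhs = 17, matching y values: none (0 points).
  x = 15: rhs = 10, matching y values: none (0 points).
  x = 16: rhs = 1, matching y values: 1, 22 (2 points).
  x = 17: rhs = 19, matching y values: none (0 points).
  x = 18: rhs = 1, matching y values: 1, 22 (2 points).
  x = 19: rhs = 22, matching y values: none (0 points).
  x = 20: rhs = 19, matching y values: none (0 points).
  x = 21: rhs = 21, matching y values: none (0 points).
  x = 22: rhs = 11, matching y values: none (0 points).
Total affine count: 20.
Full point count |E(F_23)| = 20 + 1 = 21.
Hasse bound: |21 − (23+1)| = |-3| = 3 ≤ 2√23 ≈ 9.5917 ✓.


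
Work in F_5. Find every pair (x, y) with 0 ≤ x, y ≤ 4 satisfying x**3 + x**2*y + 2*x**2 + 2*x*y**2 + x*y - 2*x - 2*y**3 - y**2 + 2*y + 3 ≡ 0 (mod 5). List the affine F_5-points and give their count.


Affine F_5-points: {(1, 2), (2, 0), (3, 3), (3, 4)}; count = 4.

For each of the 25 pairs (x, y) ∈ F_5², evaluate f(x, y) mod 5. Record the zeros.
  x = 0: [0↦3, 1↦2, 2↦2, 3↦1, 4↦2]  zeros at y ∈ ∅
  x = 1: [0↦4, 1↦2, 2↦0, 3↦1, 4↦3]  zeros at y ∈ {2}
  x = 2: [0↦0, 1↦4, 2↦2, 3↦2, 4↦2]  zeros at y ∈ {0}
  x = 3: [0↦2, 1↦4, 2↦4, 3↦0, 4↦0]  zeros at y ∈ {3, 4}
  x = 4: [0↦1, 1↦3, 2↦2, 3↦1, 4↦3]  zeros at y ∈ ∅
Collecting zeros: affine points = {(1, 2), (2, 0), (3, 3), (3, 4)}.
Total count |C(F_5)_aff| = 4.


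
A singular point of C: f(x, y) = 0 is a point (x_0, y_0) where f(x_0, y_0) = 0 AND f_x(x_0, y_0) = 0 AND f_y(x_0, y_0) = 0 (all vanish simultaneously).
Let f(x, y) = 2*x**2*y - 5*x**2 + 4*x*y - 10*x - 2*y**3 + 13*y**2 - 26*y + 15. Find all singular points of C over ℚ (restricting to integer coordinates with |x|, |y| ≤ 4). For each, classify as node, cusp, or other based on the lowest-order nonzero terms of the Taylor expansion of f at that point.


Singular points: {(-1, 2)}; classification: node.

Compute partial derivatives:
  f_x = 4*x*y - 10*x + 4*y - 10.
  f_y = 2*x**2 + 4*x - 6*y**2 + 26*y - 26.
Scan x_0 ∈ {−4, ..., 4}. For each x_0, f_y(x_0, y) is a polynomial in y; find its integer roots y ∈ {−4, ..., 4}, then test f_x and f at those candidates.
  x = -4: f_y(-4, y) = -6*y**2 + 26*y - 10; no integer root y with |y| ≤ 4.
  x = -3: f_y(-3, y) = -6*y**2 + 26*y - 20; vanishes at y ∈ {1}. (-3, 1): f_x = 12 ≠ 0.
  x = -2: f_y(-2, y) = -6*y**2 + 26*y - 26; no integer root y with |y| ≤ 4.
  x = -1: f_y(-1, y) = -6*y**2 + 26*y - 28; vanishes at y ∈ {2}. (-1, 2): f_x = 0, f = 0 — SINGULAR.
  x = 0: f_y(0, y) = -6*y**2 + 26*y - 26; no integer root y with |y| ≤ 4.
  x = 1: f_y(1, y) = -6*y**2 + 26*y - 20; vanishes at y ∈ {1}. (1, 1): f_x = -12 ≠ 0.
  x = 2: f_y(2, y) = -6*y**2 + 26*y - 10; no integer root y with |y| ≤ 4.
  x = 3: f_y(3, y) = -6*y**2 + 26*y + 4; no integer root y with |y| ≤ 4.
  x = 4: f_y(4, y) = -6*y**2 + 26*y + 22; no integer root y with |y| ≤ 4.
Only singular point on the grid: (-1, 2).
Classify: substitute x = -1 + u, y = 2 + v and expand: f = 2*u**2*v - u**2 - 2*v**3 + v**2.
No constant or linear terms (consistent with a singular point). Quadratic part: -u**2 + v**2. Cubic part: 2*u**2*v - 2*v**3.
The quadratic part v**2 - u**2 = (v − u)(v + u) splits into two distinct linear factors, so there are two distinct tangent lines y − 2 = ±(x − -1) — this is a node (ordinary double point).
Classification: node.


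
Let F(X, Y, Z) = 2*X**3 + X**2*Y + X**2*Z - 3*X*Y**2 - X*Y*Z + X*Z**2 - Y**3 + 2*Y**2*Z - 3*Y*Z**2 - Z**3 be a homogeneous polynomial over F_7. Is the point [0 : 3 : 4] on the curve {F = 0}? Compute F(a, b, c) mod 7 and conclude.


F(0,3,4) ≡ 5 (mod 7); P is NOT on the curve.

Evaluate F(0, 3, 4) term-by-term (mod 7).
  2*X**3 ↦ 2·0·1·1 = 0
  X**2*Y ↦ 1·0·3·1 = 0
  X**2*Z ↦ 1·0·1·4 = 0
  -3*X*Y**2 ↦ -3·0·9·1 = 0
  -X*Y*Z ↦ -1·0·3·4 = 0
  X*Z**2 ↦ 1·0·1·16 = 0
  -Y**3 ↦ -1·1·27·1 = -27
  2*Y**2*Z ↦ 2·1·9·4 = 72
  -3*Y*Z**2 ↦ -3·1·3·16 = -144
  -Z**3 ↦ -1·1·1·64 = -64
Sum: F(0, 3, 4) = (0) + (0) + (0) + (0) + (0) + (0) + (-27) + (72) + (-144) + (-64) = -163.
Reducing mod 7: -163 ≡ 5 (mod 7).
Since F(a, b, c) ≡ 5 ≠ 0 (mod 7), P does NOT lie on the curve.


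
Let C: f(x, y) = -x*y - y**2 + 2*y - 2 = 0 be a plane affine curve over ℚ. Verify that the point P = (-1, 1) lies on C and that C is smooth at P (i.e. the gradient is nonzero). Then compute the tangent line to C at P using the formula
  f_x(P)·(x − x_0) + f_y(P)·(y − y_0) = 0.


Tangent line at P: -x + y - 2 = 0.

Step 1: f(-1, 1) = 0, so P lies on C.
Step 2: partial derivatives
  f_x(x, y) = -y, f_y(x, y) = -x - 2*y + 2.
  f_x(P) = -1, f_y(P) = 1 (gradient nonzero, so P is smooth).
Step 3: tangent line at P: -1·(x − -1) + 1·(y − 1) = 0.
Expanding: -x + y - 2 = 0.


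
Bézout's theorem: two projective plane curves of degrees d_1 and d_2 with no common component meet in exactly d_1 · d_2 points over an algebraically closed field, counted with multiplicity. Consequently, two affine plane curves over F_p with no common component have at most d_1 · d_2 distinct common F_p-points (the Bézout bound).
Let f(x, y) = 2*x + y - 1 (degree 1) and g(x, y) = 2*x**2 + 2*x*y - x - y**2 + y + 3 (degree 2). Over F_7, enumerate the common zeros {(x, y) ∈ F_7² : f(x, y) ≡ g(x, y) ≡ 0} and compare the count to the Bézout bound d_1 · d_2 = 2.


Common zeros: {(1, 6), (3, 2)}; count = 2; Bézout bound = 2.

deg(f) = 1, deg(g) = 2, so Bézout bound = 2.
Scan x ∈ F_7. For each x, list the y ∈ F_7 with f(x, y) ≡ 0 and those with g(x, y) ≡ 0 (mod 7); the common zeros in that column are the intersection.
  x = 0: f ≡ 0 at y ∈ {1}; g ≡ 0 at y ∈ ∅; common: ∅.
  x = 1: f ≡ 0 at y ∈ {6}; g ≡ 0 at y ∈ {4, 6}; common: {6}.
  x = 2: f ≡ 0 at y ∈ {4}; g ≡ 0 at y ∈ ∅; common: ∅.
  x = 3: f ≡ 0 at y ∈ {2}; g ≡ 0 at y ∈ {2, 5}; common: {2}.
  x = 4: f ≡ 0 at y ∈ {0}; g ≡ 0 at y ∈ {3, 6}; common: ∅.
  x = 5: f ≡ 0 at y ∈ {5}; g ≡ 0 at y ∈ ∅; common: ∅.
  x = 6: f ≡ 0 at y ∈ {3}; g ≡ 0 at y ∈ {2, 4}; common: ∅.
Collecting: common zeros = {(1, 6), (3, 2)}, so the count is 2.
Comparison with the Bézout bound: 2 ≤ 2 = deg(f)·deg(g), as expected for curves with no common component (the bound is attained).


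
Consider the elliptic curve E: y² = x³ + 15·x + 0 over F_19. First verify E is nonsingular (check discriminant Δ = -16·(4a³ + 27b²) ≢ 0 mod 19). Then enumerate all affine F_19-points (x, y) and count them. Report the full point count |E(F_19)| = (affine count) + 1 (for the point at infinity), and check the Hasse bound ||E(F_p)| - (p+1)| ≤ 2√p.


Affine points = {(0, 0), (1, 4), (1, 15), (2, 0), (7, 7), (7, 12), (8, 9), (8, 10), (9, 3), (9, 16), (13, 6), (13, 13), (14, 3), (14, 16), (15, 3), (15, 16), (16, 2), (16, 17), (17, 0)}; affine count = 19; |E(F_19)| = 20.

Discriminant check: Δ ∝ 4a³ + 27b² = 4·15³ + 27·0² = 4·3375 + 27·0 ≡ 10 (mod 19). Nonzero ⇒ E is nonsingular.
For each x ∈ F_19, compute rhs = x³ + 15·x + 0 mod 19, then count y ∈ F_19 with y² ≡ rhs.
  x = 0: rhs = 0, matching y values: 0 (1 points).
  x = 1: rhs = 16, matching y values: 4, 15 (2 points).
  x = 2: rhs = 0, matching y values: 0 (1 points).
  x = 3: rhs = 15, matching y values: none (0 points).
  x = 4: rhs = 10, matching y values: none (0 points).
  x = 5: rhs = 10, matching y values: none (0 points).
  x = 6: rhs = 2, matching y values: none (0 points).
  x = 7: rhs = 11, matching y values: 7, 12 (2 points).
  x = 8: rhs = 5, matching y values: 9, 10 (2 points).
  x = 9: rhs = 9, matching y values: 3, 16 (2 points).
  x = 10: rhs = 10, matching y values: none (0 points).
  x = 11: rhs = 14, matching y values: none (0 points).
  x = 12: rhs = 8, matching y values: none (0 points).
  x = 13: rhs = 17, matching y values: 6, 13 (2 points).
  x = 14: rhs = 9, matching y values: 3, 16 (2 points).
  x = 15: rhs = 9, matching y values: 3, 16 (2 points).
  x = 16: rhs = 4, matching y values: 2, 17 (2 points).
  x = 17: rhs = 0, matching y values: 0 (1 points).
  x = 18: rhs = 3, matching y values: none (0 points).
Total affine count: 19.
Full point count |E(F_19)| = 19 + 1 = 20.
Hasse bound: |20 − (19+1)| = |0| = 0 ≤ 2√19 ≈ 8.7178 ✓.


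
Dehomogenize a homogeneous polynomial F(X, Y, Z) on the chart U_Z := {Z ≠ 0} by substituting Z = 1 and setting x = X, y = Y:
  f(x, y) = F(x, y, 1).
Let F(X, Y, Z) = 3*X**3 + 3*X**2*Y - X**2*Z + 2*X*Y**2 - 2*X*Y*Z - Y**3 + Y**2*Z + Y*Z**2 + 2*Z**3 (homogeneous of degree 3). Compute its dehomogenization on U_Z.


f(x, y) = 3*x**3 + 3*x**2*y - x**2 + 2*x*y**2 - 2*x*y - y**3 + y**2 + y + 2

On U_Z we set Z = 1. Each monomial c·X^i·Y^j·Z^k in F becomes c·x^i·y^j·1^k = c·x^i·y^j.
Substituting Z = 1: F(X, Y, 1) = 3*x**3 + 3*x**2*y - x**2 + 2*x*y**2 - 2*x*y - y**3 + y**2 + y + 2.
Note: deg(f) ≤ deg(F) = 3; strict inequality happens when F is divisible by Z (lost terms).


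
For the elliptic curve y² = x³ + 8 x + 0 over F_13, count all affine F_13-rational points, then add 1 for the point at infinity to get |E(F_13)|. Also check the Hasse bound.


Affine points = {(0, 0), (1, 3), (1, 10), (3, 5), (3, 8), (5, 3), (5, 10), (6, 2), (6, 11), (7, 3), (7, 10), (8, 2), (8, 11), (10, 1), (10, 12), (12, 2), (12, 11)}; affine count = 17; |E(F_13)| = 18.

Discriminant check: Δ ∝ 4a³ + 27b² = 4·8³ + 27·0² = 4·512 + 27·0 ≡ 7 (mod 13). Nonzero ⇒ E is nonsingular.
For each x ∈ F_13, compute rhs = x³ + 8·x + 0 mod 13, then count y ∈ F_13 with y² ≡ rhs.
  x = 0: rhs = 0, matching y values: 0 (1 points).
  x = 1: rhs = 9, matching y values: 3, 10 (2 points).
  x = 2: rhs = 11, matching y values: none (0 points).
  x = 3: rhs = 12, matching y values: 5, 8 (2 points).
  x = 4: rhs = 5, matching y values: none (0 points).
  x = 5: rhs = 9, matching y values: 3, 10 (2 points).
  x = 6: rhs = 4, matching y values: 2, 11 (2 points).
  x = 7: rhs = 9, matching y values: 3, 10 (2 points).
  x = 8: rhs = 4, matching y values: 2, 11 (2 points).
  x = 9: rhs = 8, matching y values: none (0 points).
  x = 10: rhs = 1, matching y values: 1, 12 (2 points).
  x = 11: rhs = 2, matching y values: none (0 points).
  x = 12: rhs = 4, matching y values: 2, 11 (2 points).
Total affine count: 17.
Full point count |E(F_13)| = 17 + 1 = 18.
Hasse bound: |18 − (13+1)| = |4| = 4 ≤ 2√13 ≈ 7.2111 ✓.


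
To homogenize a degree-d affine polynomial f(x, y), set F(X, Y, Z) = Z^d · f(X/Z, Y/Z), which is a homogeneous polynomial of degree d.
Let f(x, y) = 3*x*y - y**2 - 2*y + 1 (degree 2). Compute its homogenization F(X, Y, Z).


F(X, Y, Z) = 3*X*Y - Y**2 - 2*Y*Z + Z**2

deg(f) = 2.
Substitute x = X/Z, y = Y/Z into f, then multiply by Z^2.
  monomial 3·x^1·y^1 ↦ 3·X^1·Y^1·Z^0.
  monomial -1·x^0·y^2 ↦ -1·X^0·Y^2·Z^0.
  monomial -2·x^0·y^1 ↦ -2·X^0·Y^1·Z^1.
  monomial 1·x^0·y^0 ↦ 1·X^0·Y^0·Z^2.
Collecting: F(X, Y, Z) = 3*X*Y - Y**2 - 2*Y*Z + Z**2.


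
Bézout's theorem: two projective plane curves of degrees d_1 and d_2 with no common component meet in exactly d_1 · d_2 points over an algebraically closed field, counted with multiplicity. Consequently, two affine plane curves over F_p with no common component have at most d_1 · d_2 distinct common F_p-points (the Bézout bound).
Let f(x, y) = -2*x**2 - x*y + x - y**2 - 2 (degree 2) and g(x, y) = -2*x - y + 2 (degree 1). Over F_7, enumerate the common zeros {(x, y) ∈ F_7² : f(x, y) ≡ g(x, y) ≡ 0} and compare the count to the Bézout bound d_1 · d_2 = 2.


Common zeros: {(3, 3), (4, 1)}; count = 2; Bézout bound = 2.

deg(f) = 2, deg(g) = 1, so Bézout bound = 2.
Scan x ∈ F_7. For each x, list the y ∈ F_7 with f(x, y) ≡ 0 and those with g(x, y) ≡ 0 (mod 7); the common zeros in that column are the intersection.
  x = 0: f ≡ 0 at y ∈ ∅; g ≡ 0 at y ∈ {2}; common: ∅.
  x = 1: f ≡ 0 at y ∈ ∅; g ≡ 0 at y ∈ {0}; common: ∅.
  x = 2: f ≡ 0 at y ∈ {6}; g ≡ 0 at y ∈ {5}; common: ∅.
  x = 3: f ≡ 0 at y ∈ {1, 3}; g ≡ 0 at y ∈ {3}; common: {3}.
  x = 4: f ≡ 0 at y ∈ {1, 2}; g ≡ 0 at y ∈ {1}; common: {1}.
  x = 5: f ≡ 0 at y ∈ ∅; g ≡ 0 at y ∈ {6}; common: ∅.
  x = 6: f ≡ 0 at y ∈ {2, 6}; g ≡ 0 at y ∈ {4}; common: ∅.
Collecting: common zeros = {(3, 3), (4, 1)}, so the count is 2.
Comparison with the Bézout bound: 2 ≤ 2 = deg(f)·deg(g), as expected for curves with no common component (the bound is attained).


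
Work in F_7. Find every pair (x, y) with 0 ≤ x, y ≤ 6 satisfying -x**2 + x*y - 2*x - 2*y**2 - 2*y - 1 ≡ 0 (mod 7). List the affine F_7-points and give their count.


Affine F_7-points: {(1, 1), (1, 2), (4, 4), (5, 1), (5, 4), (6, 0), (6, 2)}; count = 7.

For each of the 49 pairs (x, y) ∈ F_7², evaluate f(x, y) mod 7. Record the zeros.
  x = 0: [0↦6, 1↦2, 2↦1, 3↦3, 4↦1, 5↦2, 6↦6]  zeros at y ∈ ∅
  x = 1: [0↦3, 1↦0, 2↦0, 3↦3, 4↦2, 5↦4, 6↦2]  zeros at y ∈ {1, 2}
  x = 2: [0↦5, 1↦3, 2↦4, 3↦1, 4↦1, 5↦4, 6↦3]  zeros at y ∈ ∅
  x = 3: [0↦5, 1↦4, 2↦6, 3↦4, 4↦5, 5↦2, 6↦2]  zeros at y ∈ ∅
  x = 4: [0↦3, 1↦3, 2↦6, 3↦5, 4↦0, 5↦5, 6↦6]  zeros at y ∈ {4}
  x = 5: [0↦6, 1↦0, 2↦4, 3↦4, 4↦0, 5↦6, 6↦1]  zeros at y ∈ {1, 4}
  x = 6: [0↦0, 1↦2, 2↦0, 3↦1, 4↦5, 5↦5, 6↦1]  zeros at y ∈ {0, 2}
Collecting zeros: affine points = {(1, 1), (1, 2), (4, 4), (5, 1), (5, 4), (6, 0), (6, 2)}.
Total count |C(F_7)_aff| = 7.


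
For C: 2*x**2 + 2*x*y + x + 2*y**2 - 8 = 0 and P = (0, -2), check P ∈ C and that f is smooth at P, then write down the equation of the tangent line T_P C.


Tangent line at P: -3*x - 8*y - 16 = 0.

Step 1: f(0, -2) = 0, so P lies on C.
Step 2: partial derivatives
  f_x(x, y) = 4*x + 2*y + 1, f_y(x, y) = 2*x + 4*y.
  f_x(P) = -3, f_y(P) = -8 (gradient nonzero, so P is smooth).
Step 3: tangent line at P: -3·(x − 0) + -8·(y − -2) = 0.
Expanding: -3*x - 8*y - 16 = 0.


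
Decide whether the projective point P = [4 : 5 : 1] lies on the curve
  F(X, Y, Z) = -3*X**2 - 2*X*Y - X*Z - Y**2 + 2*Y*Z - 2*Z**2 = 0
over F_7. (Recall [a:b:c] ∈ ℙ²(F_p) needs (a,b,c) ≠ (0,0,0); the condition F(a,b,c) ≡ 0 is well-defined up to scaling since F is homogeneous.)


F(4,5,1) ≡ 3 (mod 7); P is NOT on the curve.

Evaluate F(4, 5, 1) term-by-term (mod 7).
  -3*X**2 ↦ -3·16·1·1 = -48
  -2*X*Y ↦ -2·4·5·1 = -40
  -X*Z ↦ -1·4·1·1 = -4
  -Y**2 ↦ -1·1·25·1 = -25
  2*Y*Z ↦ 2·1·5·1 = 10
  -2*Z**2 ↦ -2·1·1·1 = -2
Sum: F(4, 5, 1) = (-48) + (-40) + (-4) + (-25) + (10) + (-2) = -109.
Reducing mod 7: -109 ≡ 3 (mod 7).
Since F(a, b, c) ≡ 3 ≠ 0 (mod 7), P does NOT lie on the curve.


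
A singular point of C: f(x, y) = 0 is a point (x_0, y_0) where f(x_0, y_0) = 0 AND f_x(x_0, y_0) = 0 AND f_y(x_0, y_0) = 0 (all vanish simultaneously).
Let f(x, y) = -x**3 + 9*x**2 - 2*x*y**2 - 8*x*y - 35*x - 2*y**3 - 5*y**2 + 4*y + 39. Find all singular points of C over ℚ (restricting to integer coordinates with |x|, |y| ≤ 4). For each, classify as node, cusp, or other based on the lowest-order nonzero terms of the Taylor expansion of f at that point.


Singular points: {(3, -2)}; classification: cusp.

Compute partial derivatives:
  f_x = -3*x**2 + 18*x - 2*y**2 - 8*y - 35.
  f_y = -4*x*y - 8*x - 6*y**2 - 10*y + 4.
Scan x_0 ∈ {−4, ..., 4}. For each x_0, f_y(x_0, y) is a polynomial in y; find its integer roots y ∈ {−4, ..., 4}, then test f_x and f at those candidates.
  x = -4: f_y(-4, y) = -6*y**2 + 6*y + 36; vanishes at y ∈ {-2, 3}. (-4, -2): f_x = -147 ≠ 0; (-4, 3): f_x = -197 ≠ 0.
  x = -3: f_y(-3, y) = -6*y**2 + 2*y + 28; vanishes at y ∈ {-2}. (-3, -2): f_x = -108 ≠ 0.
  x = -2: f_y(-2, y) = -6*y**2 - 2*y + 20; vanishes at y ∈ {-2}. (-2, -2): f_x = -75 ≠ 0.
  x = -1: f_y(-1, y) = -6*y**2 - 6*y + 12; vanishes at y ∈ {-2, 1}. (-1, -2): f_x = -48 ≠ 0; (-1, 1): f_x = -66 ≠ 0.
  x = 0: f_y(0, y) = -6*y**2 - 10*y + 4; vanishes at y ∈ {-2}. (0, -2): f_x = -27 ≠ 0.
  x = 1: f_y(1, y) = -6*y**2 - 14*y - 4; vanishes at y ∈ {-2}. (1, -2): f_x = -12 ≠ 0.
  x = 2: f_y(2, y) = -6*y**2 - 18*y - 12; vanishes at y ∈ {-2, -1}. (2, -2): f_x = -3 ≠ 0; (2, -1): f_x = -5 ≠ 0.
  x = 3: f_y(3, y) = -6*y**2 - 22*y - 20; vanishes at y ∈ {-2}. (3, -2): f_x = 0, f = 0 — SINGULAR.
  x = 4: f_y(4, y) = -6*y**2 - 26*y - 28; vanishes at y ∈ {-2}. (4, -2): f_x = -3 ≠ 0.
Only singular point on the grid: (3, -2).
Classify: substitute x = 3 + u, y = -2 + v and expand: f = -u**3 - 2*u*v**2 - 2*v**3 + v**2.
No constant or linear terms (consistent with a singular point). Quadratic part: v**2. Cubic part: -u**3 - 2*u*v**2 - 2*v**3.
The quadratic part v**2 is a perfect square, so there is a single (double) tangent line v = 0, i.e. y = -2. Restricting the cubic part to that line (v = 0) leaves -u**3 ≠ 0, so f is not divisible by v and the branch is v² ≈ u**3 to lowest order — this is a cusp.
Classification: cusp.


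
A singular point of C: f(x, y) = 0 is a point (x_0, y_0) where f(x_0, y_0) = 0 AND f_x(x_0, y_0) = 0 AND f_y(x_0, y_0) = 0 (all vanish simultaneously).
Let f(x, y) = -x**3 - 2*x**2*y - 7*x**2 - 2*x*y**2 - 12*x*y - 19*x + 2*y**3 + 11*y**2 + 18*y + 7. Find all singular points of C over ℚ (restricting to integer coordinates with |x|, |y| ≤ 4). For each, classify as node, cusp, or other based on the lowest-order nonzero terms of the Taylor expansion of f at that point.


Singular points: {(-1, -2)}; classification: cusp.

Compute partial derivatives:
  f_x = -3*x**2 - 4*x*y - 14*x - 2*y**2 - 12*y - 19.
  f_y = -2*x**2 - 4*x*y - 12*x + 6*y**2 + 22*y + 18.
Scan x_0 ∈ {−4, ..., 4}. For each x_0, f_y(x_0, y) is a polynomial in y; find its integer roots y ∈ {−4, ..., 4}, then test f_x and f at those candidates.
  x = -4: f_y(-4, y) = 6*y**2 + 38*y + 34; no integer root y with |y| ≤ 4.
  x = -3: f_y(-3, y) = 6*y**2 + 34*y + 36; no integer root y with |y| ≤ 4.
  x = -2: f_y(-2, y) = 6*y**2 + 30*y + 34; no integer root y with |y| ≤ 4.
  x = -1: f_y(-1, y) = 6*y**2 + 26*y + 28; vanishes at y ∈ {-2}. (-1, -2): f_x = 0, f = 0 — SINGULAR.
  x = 0: f_y(0, y) = 6*y**2 + 22*y + 18; no integer root y with |y| ≤ 4.
  x = 1: f_y(1, y) = 6*y**2 + 18*y + 4; no integer root y with |y| ≤ 4.
  x = 2: f_y(2, y) = 6*y**2 + 14*y - 14; no integer root y with |y| ≤ 4.
  x = 3: f_y(3, y) = 6*y**2 + 10*y - 36; no integer root y with |y| ≤ 4.
  x = 4: f_y(4, y) = 6*y**2 + 6*y - 62; no integer root y with |y| ≤ 4.
Only singular point on the grid: (-1, -2).
Classify: substitute x = -1 + u, y = -2 + v and expand: f = -u**3 - 2*u**2*v - 2*u*v**2 + 2*v**3 + v**2.
No constant or linear terms (consistent with a singular point). Quadratic part: v**2. Cubic part: -u**3 - 2*u**2*v - 2*u*v**2 + 2*v**3.
The quadratic part v**2 is a perfect square, so there is a single (double) tangent line v = 0, i.e. y = -2. Restricting the cubic part to that line (v = 0) leaves -u**3 ≠ 0, so f is not divisible by v and the branch is v² ≈ u**3 to lowest order — this is a cusp.
Classification: cusp.


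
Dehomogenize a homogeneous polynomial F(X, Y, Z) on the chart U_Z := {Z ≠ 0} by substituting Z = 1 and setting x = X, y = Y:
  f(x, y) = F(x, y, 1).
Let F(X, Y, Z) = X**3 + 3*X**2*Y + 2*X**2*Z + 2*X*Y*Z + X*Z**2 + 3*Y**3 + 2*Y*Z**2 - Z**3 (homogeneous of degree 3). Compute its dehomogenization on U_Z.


f(x, y) = x**3 + 3*x**2*y + 2*x**2 + 2*x*y + x + 3*y**3 + 2*y - 1

On U_Z we set Z = 1. Each monomial c·X^i·Y^j·Z^k in F becomes c·x^i·y^j·1^k = c·x^i·y^j.
Substituting Z = 1: F(X, Y, 1) = x**3 + 3*x**2*y + 2*x**2 + 2*x*y + x + 3*y**3 + 2*y - 1.
Note: deg(f) ≤ deg(F) = 3; strict inequality happens when F is divisible by Z (lost terms).


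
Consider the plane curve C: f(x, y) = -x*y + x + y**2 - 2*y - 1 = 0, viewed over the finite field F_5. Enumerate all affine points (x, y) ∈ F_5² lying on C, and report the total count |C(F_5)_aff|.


Affine F_5-points: {(1, 0), (1, 3), (4, 2), (4, 4)}; count = 4.

For each of the 25 pairs (x, y) ∈ F_5², evaluate f(x, y) mod 5. Record the zeros.
  x = 0: [0↦4, 1↦3, 2↦4, 3↦2, 4↦2]  zeros at y ∈ ∅
  x = 1: [0↦0, 1↦3, 2↦3, 3↦0, 4↦4]  zeros at y ∈ {0, 3}
  x = 2: [0↦1, 1↦3, 2↦2, 3↦3, 4↦1]  zeros at y ∈ ∅
  x = 3: [0↦2, 1↦3, 2↦1, 3↦1, 4↦3]  zeros at y ∈ ∅
  x = 4: [0↦3, 1↦3, 2↦0, 3↦4, 4↦0]  zeros at y ∈ {2, 4}
Collecting zeros: affine points = {(1, 0), (1, 3), (4, 2), (4, 4)}.
Total count |C(F_5)_aff| = 4.


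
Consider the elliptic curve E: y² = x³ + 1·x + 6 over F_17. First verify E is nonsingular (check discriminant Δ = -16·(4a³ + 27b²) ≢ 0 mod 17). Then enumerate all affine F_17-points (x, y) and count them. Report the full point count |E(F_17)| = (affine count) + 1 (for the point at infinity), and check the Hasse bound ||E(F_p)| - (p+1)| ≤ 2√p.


Affine points = {(1, 5), (1, 12), (2, 4), (2, 13), (3, 6), (3, 11), (5, 0), (7, 4), (7, 13), (8, 4), (8, 13), (9, 8), (9, 9), (10, 8), (10, 9), (15, 8), (15, 9), (16, 2), (16, 15)}; affine count = 19; |E(F_17)| = 20.

Discriminant check: Δ ∝ 4a³ + 27b² = 4·1³ + 27·6² = 4·1 + 27·36 ≡ 7 (mod 17). Nonzero ⇒ E is nonsingular.
For each x ∈ F_17, compute rhs = x³ + 1·x + 6 mod 17, then count y ∈ F_17 with y² ≡ rhs.
  x = 0: rhs = 6, matching y values: none (0 points).
  x = 1: rhs = 8, matching y values: 5, 12 (2 points).
  x = 2: rhs = 16, matching y values: 4, 13 (2 points).
  x = 3: rhs = 2, matching y values: 6, 11 (2 points).
  x = 4: rhs = 6, matching y values: none (0 points).
  x = 5: rhs = 0, matching y values: 0 (1 points).
  x = 6: rhs = 7, matching y values: none (0 points).
  x = 7: rhs = 16, matching y values: 4, 13 (2 points).
  x = 8: rhs = 16, matching y values: 4, 13 (2 points).
  x = 9: rhs = 13, matching y values: 8, 9 (2 points).
  x = 10: rhs = 13, matching y values: 8, 9 (2 points).
  x = 11: rhs = 5, matching y values: none (0 points).
  x = 12: rhs = 12, matching y values: none (0 points).
  x = 13: rhs = 6, matching y values: none (0 points).
  x = 14: rhs = 10, matching y values: none (0 points).
  x = 15: rhs = 13, matching y values: 8, 9 (2 points).
  x = 16: rhs = 4, matching y values: 2, 15 (2 points).
Total affine count: 19.
Full point count |E(F_17)| = 19 + 1 = 20.
Hasse bound: |20 − (17+1)| = |2| = 2 ≤ 2√17 ≈ 8.2462 ✓.


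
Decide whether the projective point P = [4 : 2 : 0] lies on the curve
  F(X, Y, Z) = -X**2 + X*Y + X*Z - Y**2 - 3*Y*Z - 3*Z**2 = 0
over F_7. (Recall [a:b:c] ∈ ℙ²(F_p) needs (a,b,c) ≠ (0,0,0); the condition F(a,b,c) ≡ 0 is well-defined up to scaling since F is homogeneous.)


F(4,2,0) ≡ 2 (mod 7); P is NOT on the curve.

Evaluate F(4, 2, 0) term-by-term (mod 7).
  -X**2 ↦ -1·16·1·1 = -16
  X*Y ↦ 1·4·2·1 = 8
  X*Z ↦ 1·4·1·0 = 0
  -Y**2 ↦ -1·1·4·1 = -4
  -3*Y*Z ↦ -3·1·2·0 = 0
  -3*Z**2 ↦ -3·1·1·0 = 0
Sum: F(4, 2, 0) = (-16) + (8) + (0) + (-4) + (0) + (0) = -12.
Reducing mod 7: -12 ≡ 2 (mod 7).
Since F(a, b, c) ≡ 2 ≠ 0 (mod 7), P does NOT lie on the curve.


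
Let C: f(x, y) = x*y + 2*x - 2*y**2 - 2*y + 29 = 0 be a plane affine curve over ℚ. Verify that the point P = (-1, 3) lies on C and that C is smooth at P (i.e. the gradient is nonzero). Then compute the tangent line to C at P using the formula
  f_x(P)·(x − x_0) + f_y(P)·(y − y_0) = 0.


Tangent line at P: 5*x - 15*y + 50 = 0.

Step 1: f(-1, 3) = 0, so P lies on C.
Step 2: partial derivatives
  f_x(x, y) = y + 2, f_y(x, y) = x - 4*y - 2.
  f_x(P) = 5, f_y(P) = -15 (gradient nonzero, so P is smooth).
Step 3: tangent line at P: 5·(x − -1) + -15·(y − 3) = 0.
Expanding: 5*x - 15*y + 50 = 0.
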